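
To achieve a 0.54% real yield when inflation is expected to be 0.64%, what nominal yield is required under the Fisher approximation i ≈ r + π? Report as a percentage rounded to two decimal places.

1.18%

i ≈ r + π = 0.54% + 0.64% = 1.18%.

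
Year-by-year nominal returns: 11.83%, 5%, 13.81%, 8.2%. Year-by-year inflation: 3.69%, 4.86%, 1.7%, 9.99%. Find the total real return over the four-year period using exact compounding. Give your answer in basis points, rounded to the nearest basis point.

1889 basis points

Compound the nominal returns: 1.1183 × 1.0500 × 1.1381 × 1.0820 = 1.445957.
Compound inflation: 1.0369 × 1.0486 × 1.0170 × 1.0999 = 1.216244.
Deflate: 1.445957 / 1.216244 = 1.188870.
Total real return = 1.188870 − 1 → 1889 basis points.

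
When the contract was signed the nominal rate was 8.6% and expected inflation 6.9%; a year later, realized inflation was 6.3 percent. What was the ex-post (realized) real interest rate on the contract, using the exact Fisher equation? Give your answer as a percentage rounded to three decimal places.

Ex-post: (1 + 0.0860)/(1 + 0.0630) − 1 = 2.1637%
So the realized real rate is 2.164%.

2.164%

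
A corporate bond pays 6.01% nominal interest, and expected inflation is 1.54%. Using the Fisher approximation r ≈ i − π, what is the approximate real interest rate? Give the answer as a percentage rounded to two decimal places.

4.47%

r ≈ i − π = 6.01% − 1.54% = 4.47%.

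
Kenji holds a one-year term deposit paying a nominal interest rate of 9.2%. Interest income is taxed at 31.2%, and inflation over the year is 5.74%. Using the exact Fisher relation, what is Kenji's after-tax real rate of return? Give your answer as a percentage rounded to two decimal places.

After-tax nominal return = 9.2% × (1 − 0.312) = 6.3296%.
1 + r = 1.063296 / 1.05740 = 1.005576
After-tax real rate = 1.005576 − 1 → 0.56%.

0.56%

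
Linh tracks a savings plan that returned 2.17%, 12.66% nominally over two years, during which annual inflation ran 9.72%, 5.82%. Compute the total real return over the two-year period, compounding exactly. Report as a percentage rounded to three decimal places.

-0.862%

Nominal growth factor = 1.0217 × 1.1266 = 1.151047
Price-level growth factor = 1.0972 × 1.0582 = 1.161057
Real growth factor = 1.151047 / 1.161057 = 0.991379
Total real return = 0.991379 − 1 → -0.862%.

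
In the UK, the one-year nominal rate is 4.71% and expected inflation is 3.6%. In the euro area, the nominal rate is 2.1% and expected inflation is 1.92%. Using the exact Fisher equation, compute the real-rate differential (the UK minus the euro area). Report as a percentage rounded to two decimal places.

0.89%

The UK: (1 + 0.0471)/(1 + 0.0360) − 1 = 1.0714%
The euro area: (1 + 0.0210)/(1 + 0.0192) − 1 = 0.1766%
Differential = 1.0714% − 0.1766% = 0.8948% → 0.89%.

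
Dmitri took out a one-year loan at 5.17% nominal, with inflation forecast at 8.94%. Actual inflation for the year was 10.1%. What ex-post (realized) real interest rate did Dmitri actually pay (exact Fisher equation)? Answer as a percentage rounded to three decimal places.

-4.478%

Ex-post: (1 + 0.0517)/(1 + 0.1010) − 1 = -4.4777%
So the realized real rate is -4.478%.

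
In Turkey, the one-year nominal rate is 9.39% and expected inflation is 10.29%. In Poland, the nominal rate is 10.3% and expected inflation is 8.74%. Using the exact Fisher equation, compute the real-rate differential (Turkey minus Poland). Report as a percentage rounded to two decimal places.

-2.25%

Turkey: (1 + 0.0939)/(1 + 0.1029) − 1 = -0.8160%
Poland: (1 + 0.1030)/(1 + 0.0874) − 1 = 1.4346%
Differential = -0.8160% − 1.4346% = -2.2506% → -2.25%.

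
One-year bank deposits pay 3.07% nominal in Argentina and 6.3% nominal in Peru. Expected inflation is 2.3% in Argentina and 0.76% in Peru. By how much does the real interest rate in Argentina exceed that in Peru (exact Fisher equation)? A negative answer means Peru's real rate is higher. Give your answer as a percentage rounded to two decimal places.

-4.75%

Argentina: (1 + 0.0307)/(1 + 0.0230) − 1 = 0.7527%
Peru: (1 + 0.0630)/(1 + 0.0076) − 1 = 5.4982%
Differential = 0.7527% − 5.4982% = -4.7455% → -4.75%.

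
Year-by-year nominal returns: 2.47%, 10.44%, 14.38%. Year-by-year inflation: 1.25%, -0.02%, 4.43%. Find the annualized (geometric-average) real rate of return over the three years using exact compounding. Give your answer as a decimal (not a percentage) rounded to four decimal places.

Compound the nominal returns: 1.0247 × 1.1044 × 1.1438 = 1.29441407.
Compound inflation: 1.0125 × 0.9998 × 1.0443 = 1.05714228.
Deflate: 1.29441407 / 1.05714228 = 1.22444642.
Annualized real rate = 1.22444642^(1/3) − 1 = 6.9826% → 0.0698.

0.0698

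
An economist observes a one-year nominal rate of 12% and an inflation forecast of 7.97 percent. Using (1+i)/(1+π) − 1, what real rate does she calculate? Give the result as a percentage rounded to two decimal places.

1 + r = 1.12000 / 1.07970 = 1.037325
r = 1.037325 − 1 = 3.7325%, i.e. 3.73%.

3.73%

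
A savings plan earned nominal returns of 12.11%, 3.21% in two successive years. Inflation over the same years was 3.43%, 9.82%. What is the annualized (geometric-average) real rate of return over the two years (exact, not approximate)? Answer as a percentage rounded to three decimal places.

0.930%

Compound the nominal returns: 1.1211 × 1.0321 = 1.15708731.
Compound inflation: 1.0343 × 1.0982 = 1.13586826.
Deflate: 1.15708731 / 1.13586826 = 1.01868091.
Annualized real rate = 1.01868091^(1/2) − 1 = 0.9297% → 0.930%.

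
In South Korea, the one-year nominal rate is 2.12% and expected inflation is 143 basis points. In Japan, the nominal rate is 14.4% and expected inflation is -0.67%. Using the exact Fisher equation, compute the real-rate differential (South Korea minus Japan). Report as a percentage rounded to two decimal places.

South Korea: (1 + 0.0212)/(1 + 0.0143) − 1 = 0.6803%
Japan: (1 + 0.1440)/(1 − 0.0067) − 1 = 15.1717%
Differential = 0.6803% − 15.1717% = -14.4914% → -14.49%.

-14.49%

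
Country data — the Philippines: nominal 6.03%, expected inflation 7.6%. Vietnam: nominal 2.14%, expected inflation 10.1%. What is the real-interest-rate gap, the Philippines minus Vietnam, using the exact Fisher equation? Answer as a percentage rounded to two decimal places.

The Philippines: (1 + 0.0603)/(1 + 0.0760) − 1 = -1.4591%
Vietnam: (1 + 0.0214)/(1 + 0.1010) − 1 = -7.2298%
Differential = -1.4591% − (-7.2298%) = 5.7707% → 5.77%.

5.77%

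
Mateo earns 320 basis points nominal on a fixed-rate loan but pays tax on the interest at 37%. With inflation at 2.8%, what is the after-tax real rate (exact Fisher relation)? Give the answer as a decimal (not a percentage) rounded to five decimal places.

-0.00763

After-tax nominal return = 3.2% × (1 − 0.37) = 2.0160%.
1 + r = 1.02016 / 1.02800 = 0.992374
After-tax real rate = 0.992374 − 1 → -0.00763.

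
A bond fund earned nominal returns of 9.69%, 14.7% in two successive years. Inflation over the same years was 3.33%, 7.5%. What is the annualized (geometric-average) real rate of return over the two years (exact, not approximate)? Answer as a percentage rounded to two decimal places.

6.43%

Nominal growth factor = 1.0969 × 1.1470 = 1.25814430
Price-level growth factor = 1.0333 × 1.0750 = 1.11079750
Real growth factor = 1.25814430 / 1.11079750 = 1.13264956
Annualized real rate = 1.13264956^(1/2) − 1 = 6.4260% → 6.43%.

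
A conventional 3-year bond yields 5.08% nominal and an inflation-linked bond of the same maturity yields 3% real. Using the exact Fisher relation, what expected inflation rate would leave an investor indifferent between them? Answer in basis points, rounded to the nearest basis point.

202 basis points

(1 + π) = (1 + i)/(1 + r) = 1.05080 / 1.03000 = 1.020194
Break-even inflation = 1.020194 − 1 → 202 basis points.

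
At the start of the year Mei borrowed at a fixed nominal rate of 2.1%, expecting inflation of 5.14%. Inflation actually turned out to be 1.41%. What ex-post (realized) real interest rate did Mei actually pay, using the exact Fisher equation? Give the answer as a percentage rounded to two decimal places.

Ex-post: (1 + 0.0210)/(1 + 0.0141) − 1 = 0.6804%
So the realized real rate is 0.68%.

0.68%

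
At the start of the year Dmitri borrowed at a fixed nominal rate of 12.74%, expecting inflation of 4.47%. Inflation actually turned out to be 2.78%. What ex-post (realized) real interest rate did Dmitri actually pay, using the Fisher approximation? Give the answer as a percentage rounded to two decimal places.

Ex-post: 12.74% − 2.78% = 9.960%
So the realized real rate is 9.96%.

9.96%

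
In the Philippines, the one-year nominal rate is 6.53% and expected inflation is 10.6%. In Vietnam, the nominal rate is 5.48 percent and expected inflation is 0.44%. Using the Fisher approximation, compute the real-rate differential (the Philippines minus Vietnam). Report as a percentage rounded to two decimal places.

-9.11%

The Philippines: 6.53% − 10.6% = -4.070%
Vietnam: 5.48% − 0.44% = 5.040%
Differential = -9.110% → -9.11%.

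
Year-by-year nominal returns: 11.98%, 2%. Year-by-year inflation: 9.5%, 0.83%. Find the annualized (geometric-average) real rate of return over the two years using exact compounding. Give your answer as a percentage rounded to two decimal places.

Nominal growth factor = 1.1198 × 1.0200 = 1.14219600
Price-level growth factor = 1.0950 × 1.0083 = 1.10408850
Real growth factor = 1.14219600 / 1.10408850 = 1.03451490
Annualized real rate = 1.03451490^(1/2) − 1 = 1.7111% → 1.71%.

1.71%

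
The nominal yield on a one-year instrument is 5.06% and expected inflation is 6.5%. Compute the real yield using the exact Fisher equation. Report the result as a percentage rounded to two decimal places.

-1.35%

By the Fisher equation, 1 + r = (1 + i)/(1 + π).
1 + r = 1.05060 / 1.06500 = 0.986479
r = 0.986479 − 1 = -1.3521%, i.e. -1.35%.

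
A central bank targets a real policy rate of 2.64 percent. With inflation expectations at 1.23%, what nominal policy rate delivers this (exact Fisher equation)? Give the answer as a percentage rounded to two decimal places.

3.90%

(1 + i) = (1 + r)(1 + π) = 1.02640 × 1.01230 = 1.03902472
i = 1.03902472 − 1, so the required nominal rate is 3.90%.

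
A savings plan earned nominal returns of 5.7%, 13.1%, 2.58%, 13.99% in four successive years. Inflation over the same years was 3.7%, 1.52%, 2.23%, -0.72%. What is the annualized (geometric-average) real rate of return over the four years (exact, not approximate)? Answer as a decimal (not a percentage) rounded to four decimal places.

0.0695

Nominal growth factor = 1.0570 × 1.1310 × 1.0258 × 1.1399 = 1.39787082
Price-level growth factor = 1.0370 × 1.0152 × 1.0223 × 0.9928 = 1.06849008
Real growth factor = 1.39787082 / 1.06849008 = 1.30826748
Annualized real rate = 1.30826748^(1/4) − 1 = 6.9484% → 0.0695.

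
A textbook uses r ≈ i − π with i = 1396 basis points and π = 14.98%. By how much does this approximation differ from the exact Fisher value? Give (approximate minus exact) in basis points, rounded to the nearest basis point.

-13 basis points

Approximate: r ≈ 13.960% − 14.980% = -1.0200%
Exact: (1 + 0.1396)/(1 + 0.1498) − 1 = -0.8871%
Error = -1.0200% − (-0.8871%) = -0.1329% → -13 basis points.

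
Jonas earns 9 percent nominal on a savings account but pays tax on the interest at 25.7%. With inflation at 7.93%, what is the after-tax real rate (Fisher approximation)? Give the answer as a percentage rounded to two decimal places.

-1.24%

After-tax nominal return = 9% × (1 − 0.257) = 6.6870%.
r ≈ 6.6870% − 7.93% → -1.24%.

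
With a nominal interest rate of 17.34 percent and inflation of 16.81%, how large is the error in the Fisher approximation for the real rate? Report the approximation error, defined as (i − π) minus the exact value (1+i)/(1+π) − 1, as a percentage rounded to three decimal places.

Approximate: r ≈ 17.340% − 16.810% = 0.5300%
Exact: (1 + 0.1734)/(1 + 0.1681) − 1 = 0.4537%
Error = 0.5300% − 0.4537% = 0.0763% → 0.076%.

0.076%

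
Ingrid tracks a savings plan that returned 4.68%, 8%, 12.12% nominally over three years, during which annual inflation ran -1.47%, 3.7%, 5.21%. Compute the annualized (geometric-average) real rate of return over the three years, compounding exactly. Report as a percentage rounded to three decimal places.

5.647%

Compound the nominal returns: 1.0468 × 1.0800 × 1.1212 = 1.26756593.
Compound inflation: 0.9853 × 1.0370 × 1.0521 = 1.07498959.
Deflate: 1.26756593 / 1.07498959 = 1.17914252.
Annualized real rate = 1.17914252^(1/3) − 1 = 5.6466% → 5.647%.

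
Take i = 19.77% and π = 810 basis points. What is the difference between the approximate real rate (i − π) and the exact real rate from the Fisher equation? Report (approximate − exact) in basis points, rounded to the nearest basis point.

87 basis points

Approximate: r ≈ 19.770% − 8.100% = 11.6700%
Exact: (1 + 0.1977)/(1 + 0.0810) − 1 = 10.7956%
Error = 11.6700% − 10.7956% = 0.8744% → 87 basis points.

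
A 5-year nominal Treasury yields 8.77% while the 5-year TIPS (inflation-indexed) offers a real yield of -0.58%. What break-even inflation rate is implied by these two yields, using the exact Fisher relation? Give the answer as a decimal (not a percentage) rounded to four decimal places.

0.0940

(1 + π) = (1 + i)/(1 + r) = 1.08770 / 0.99420 = 1.094045
Break-even inflation = 1.094045 − 1 → 0.0940.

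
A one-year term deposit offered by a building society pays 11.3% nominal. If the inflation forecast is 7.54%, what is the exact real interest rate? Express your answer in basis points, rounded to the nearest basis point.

1 + r = 1.11300 / 1.07540 = 1.034964
r = 1.034964 − 1 = 3.4964%, i.e. 350 basis points.

350 basis points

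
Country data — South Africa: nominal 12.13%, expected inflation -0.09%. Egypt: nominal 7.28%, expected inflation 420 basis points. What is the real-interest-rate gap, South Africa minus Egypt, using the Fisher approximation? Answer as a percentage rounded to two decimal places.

9.14%

South Africa: 12.13% − (-0.09%) = 12.220%
Egypt: 7.28% − 4.2% = 3.080%
Differential = 9.140% → 9.14%.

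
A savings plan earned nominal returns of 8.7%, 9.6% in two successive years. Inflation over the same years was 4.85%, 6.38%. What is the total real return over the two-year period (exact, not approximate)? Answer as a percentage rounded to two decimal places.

Compound the nominal returns: 1.0870 × 1.0960 = 1.191352.
Compound inflation: 1.0485 × 1.0638 = 1.115394.
Deflate: 1.191352 / 1.115394 = 1.068099.
Total real return = 1.068099 − 1 → 6.81%.

6.81%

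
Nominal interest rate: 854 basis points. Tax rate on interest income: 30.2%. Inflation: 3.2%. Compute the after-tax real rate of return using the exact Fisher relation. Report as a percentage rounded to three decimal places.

2.675%

After-tax nominal return = 8.54% × (1 − 0.302) = 5.96092%.
1 + r = 1.0596092 / 1.03200 = 1.026753
After-tax real rate = 1.026753 − 1 → 2.675%.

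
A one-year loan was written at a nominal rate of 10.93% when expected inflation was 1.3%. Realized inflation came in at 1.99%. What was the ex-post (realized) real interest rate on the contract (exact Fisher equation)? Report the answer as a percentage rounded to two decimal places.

8.77%

Ex-post: (1 + 0.1093)/(1 + 0.0199) − 1 = 8.7656%
So the realized real rate is 8.77%.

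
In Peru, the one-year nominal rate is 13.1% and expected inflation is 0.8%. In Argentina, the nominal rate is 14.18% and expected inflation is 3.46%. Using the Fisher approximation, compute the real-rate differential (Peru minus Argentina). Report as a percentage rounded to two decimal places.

1.58%

Peru: 13.1% − 0.8% = 12.300%
Argentina: 14.18% − 3.46% = 10.720%
Differential = 1.580% → 1.58%.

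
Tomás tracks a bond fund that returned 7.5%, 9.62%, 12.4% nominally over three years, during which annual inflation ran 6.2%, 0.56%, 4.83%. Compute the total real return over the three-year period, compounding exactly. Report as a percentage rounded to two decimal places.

18.31%

Compound the nominal returns: 1.0750 × 1.0962 × 1.1240 = 1.324538.
Compound inflation: 1.0620 × 1.0056 × 1.0483 = 1.119529.
Deflate: 1.324538 / 1.119529 = 1.183121.
Total real return = 1.183121 − 1 → 18.31%.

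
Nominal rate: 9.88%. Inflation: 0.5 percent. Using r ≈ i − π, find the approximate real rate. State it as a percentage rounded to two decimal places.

r ≈ i − π = 9.88% − 0.5% = 9.38%.

9.38%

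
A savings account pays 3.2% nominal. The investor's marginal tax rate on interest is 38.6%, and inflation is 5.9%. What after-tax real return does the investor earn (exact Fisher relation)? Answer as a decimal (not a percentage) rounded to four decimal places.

-0.0372

After-tax nominal return = 3.2% × (1 − 0.386) = 1.9648%.
1 + r = 1.019648 / 1.05900 = 0.962840
After-tax real rate = 0.962840 − 1 → -0.0372.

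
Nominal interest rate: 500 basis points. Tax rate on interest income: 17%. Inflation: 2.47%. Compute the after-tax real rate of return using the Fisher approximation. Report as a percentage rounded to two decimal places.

1.68%

After-tax nominal return = 5% × (1 − 0.17) = 4.1500%.
r ≈ 4.1500% − 2.47% → 1.68%.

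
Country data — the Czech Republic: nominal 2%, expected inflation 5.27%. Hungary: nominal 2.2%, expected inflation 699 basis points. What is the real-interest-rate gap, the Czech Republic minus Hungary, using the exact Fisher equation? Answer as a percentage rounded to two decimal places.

1.37%

The Czech Republic: (1 + 0.0200)/(1 + 0.0527) − 1 = -3.1063%
Hungary: (1 + 0.0220)/(1 + 0.0699) − 1 = -4.4771%
Differential = -3.1063% − (-4.4771%) = 1.3708% → 1.37%.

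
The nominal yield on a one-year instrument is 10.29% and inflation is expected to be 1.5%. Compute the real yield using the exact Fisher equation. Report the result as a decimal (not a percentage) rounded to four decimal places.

0.0866

1 + r = 1.10290 / 1.01500 = 1.086601
r = 1.086601 − 1 = 8.6601%, i.e. 0.0866.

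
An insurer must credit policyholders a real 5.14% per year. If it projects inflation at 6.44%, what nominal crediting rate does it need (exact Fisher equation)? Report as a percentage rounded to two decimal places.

(1 + i) = (1 + r)(1 + π) = 1.05140 × 1.06440 = 1.11911016
i = 1.11911016 − 1, so the required nominal rate is 11.91%.

11.91%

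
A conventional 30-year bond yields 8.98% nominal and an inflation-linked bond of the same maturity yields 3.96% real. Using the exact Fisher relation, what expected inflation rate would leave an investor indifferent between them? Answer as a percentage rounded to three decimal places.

4.829%

(1 + π) = (1 + i)/(1 + r) = 1.08980 / 1.03960 = 1.048288
Break-even inflation = 1.048288 − 1 → 4.829%.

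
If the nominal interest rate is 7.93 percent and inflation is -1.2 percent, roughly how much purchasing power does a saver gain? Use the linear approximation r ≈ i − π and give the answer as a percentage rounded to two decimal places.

9.13%

r ≈ i − π = 7.93% − (-1.2%) = 9.13%.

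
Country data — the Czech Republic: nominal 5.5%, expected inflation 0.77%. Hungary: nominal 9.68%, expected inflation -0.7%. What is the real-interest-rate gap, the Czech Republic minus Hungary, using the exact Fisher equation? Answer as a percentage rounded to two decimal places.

The Czech Republic: (1 + 0.0550)/(1 + 0.0077) − 1 = 4.6939%
Hungary: (1 + 0.0968)/(1 − 0.0070) − 1 = 10.4532%
Differential = 4.6939% − 10.4532% = -5.7593% → -5.76%.

-5.76%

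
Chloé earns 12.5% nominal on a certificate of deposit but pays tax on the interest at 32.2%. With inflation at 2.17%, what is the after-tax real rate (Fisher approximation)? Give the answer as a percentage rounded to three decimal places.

After-tax nominal return = 12.5% × (1 − 0.322) = 8.4750%.
r ≈ 8.4750% − 2.17% → 6.305%.

6.305%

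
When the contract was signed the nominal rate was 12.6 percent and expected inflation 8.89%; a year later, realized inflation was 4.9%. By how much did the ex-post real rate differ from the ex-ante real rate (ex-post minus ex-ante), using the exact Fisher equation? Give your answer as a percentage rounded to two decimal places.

3.93%

Ex-ante: (1 + 0.1260)/(1 + 0.0889) − 1 = 3.4071%
Ex-post: (1 + 0.1260)/(1 + 0.0490) − 1 = 7.3403%
Difference (ex-post − ex-ante) = 3.9332% → 3.93%.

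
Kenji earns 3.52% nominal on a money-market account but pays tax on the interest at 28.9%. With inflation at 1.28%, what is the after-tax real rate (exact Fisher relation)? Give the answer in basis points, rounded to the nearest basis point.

After-tax nominal return = 3.52% × (1 − 0.289) = 2.50272%.
1 + r = 1.0250272 / 1.01280 = 1.012073
After-tax real rate = 1.012073 − 1 → 121 basis points.

121 basis points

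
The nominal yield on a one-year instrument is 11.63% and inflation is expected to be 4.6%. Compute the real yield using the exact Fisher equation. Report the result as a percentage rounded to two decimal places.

6.72%

1 + r = 1.11630 / 1.04600 = 1.067208
r = 1.067208 − 1 = 6.7208%, i.e. 6.72%.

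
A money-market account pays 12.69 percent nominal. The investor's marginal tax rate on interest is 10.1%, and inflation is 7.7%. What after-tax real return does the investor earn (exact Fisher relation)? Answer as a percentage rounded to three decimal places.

After-tax nominal return = 12.69% × (1 − 0.101) = 11.40831%.
1 + r = 1.1140831 / 1.07700 = 1.034432
After-tax real rate = 1.034432 − 1 → 3.443%.

3.443%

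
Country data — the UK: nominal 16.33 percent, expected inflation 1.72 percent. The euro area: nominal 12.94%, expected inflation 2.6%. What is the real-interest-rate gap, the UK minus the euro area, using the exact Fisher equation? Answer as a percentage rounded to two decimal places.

The UK: (1 + 0.1633)/(1 + 0.0172) − 1 = 14.36296%
The euro area: (1 + 0.1294)/(1 + 0.0260) − 1 = 10.07797%
Differential = 14.36296% − 10.07797% = 4.28498% → 4.28%.

4.28%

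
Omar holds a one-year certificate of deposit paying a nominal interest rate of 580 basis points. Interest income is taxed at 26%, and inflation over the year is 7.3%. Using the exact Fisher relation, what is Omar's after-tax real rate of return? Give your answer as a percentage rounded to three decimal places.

After-tax nominal return = 5.8% × (1 − 0.26) = 4.2920%.
1 + r = 1.04292 / 1.07300 = 0.971966
After-tax real rate = 0.971966 − 1 → -2.803%.

-2.803%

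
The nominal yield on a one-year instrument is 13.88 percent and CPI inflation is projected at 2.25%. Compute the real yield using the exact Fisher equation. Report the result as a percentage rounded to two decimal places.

11.37%

By the Fisher identity, 1 + r = (1 + i)/(1 + π).
1 + r = 1.13880 / 1.02250 = 1.113741
r = 1.113741 − 1 = 11.3741%, i.e. 11.37%.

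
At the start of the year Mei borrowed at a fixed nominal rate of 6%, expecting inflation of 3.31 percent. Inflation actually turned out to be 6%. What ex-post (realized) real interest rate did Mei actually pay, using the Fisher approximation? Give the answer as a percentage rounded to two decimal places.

0.00%

Ex-post: 6% − 6% = 0.000%
So the realized real rate is 0.00%.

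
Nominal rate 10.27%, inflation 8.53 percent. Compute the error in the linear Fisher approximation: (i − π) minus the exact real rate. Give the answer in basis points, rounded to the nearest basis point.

Approximate: r ≈ 10.270% − 8.530% = 1.7400%
Exact: (1 + 0.1027)/(1 + 0.0853) − 1 = 1.6032%
Error = 1.7400% − 1.6032% = 0.1368% → 14 basis points.

14 basis points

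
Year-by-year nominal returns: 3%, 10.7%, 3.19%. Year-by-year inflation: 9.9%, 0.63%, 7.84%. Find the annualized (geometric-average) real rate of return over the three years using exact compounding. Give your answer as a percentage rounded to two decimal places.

-0.45%

Nominal growth factor = 1.0300 × 1.1070 × 1.0319 = 1.17658270
Price-level growth factor = 1.0990 × 1.0063 × 1.0784 = 1.19262812
Real growth factor = 1.17658270 / 1.19262812 = 0.98654617
Annualized real rate = 0.98654617^(1/3) − 1 = -0.4505% → -0.45%.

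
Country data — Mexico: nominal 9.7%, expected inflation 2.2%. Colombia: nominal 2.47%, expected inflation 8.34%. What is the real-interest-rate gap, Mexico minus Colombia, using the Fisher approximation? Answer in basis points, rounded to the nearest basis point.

1337 basis points

Mexico: 9.7% − 2.2% = 7.500%
Colombia: 2.47% − 8.34% = -5.870%
Differential = 13.370% → 1337 basis points.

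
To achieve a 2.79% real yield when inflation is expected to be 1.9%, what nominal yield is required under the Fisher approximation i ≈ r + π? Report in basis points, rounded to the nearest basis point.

i ≈ r + π = 2.79% + 1.9% = 469 basis points.

469 basis points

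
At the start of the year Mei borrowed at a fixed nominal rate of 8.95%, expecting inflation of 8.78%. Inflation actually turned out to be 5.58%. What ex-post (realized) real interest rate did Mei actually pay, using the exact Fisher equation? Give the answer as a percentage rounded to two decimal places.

Ex-post: (1 + 0.0895)/(1 + 0.0558) − 1 = 3.1919%
So the realized real rate is 3.19%.

3.19%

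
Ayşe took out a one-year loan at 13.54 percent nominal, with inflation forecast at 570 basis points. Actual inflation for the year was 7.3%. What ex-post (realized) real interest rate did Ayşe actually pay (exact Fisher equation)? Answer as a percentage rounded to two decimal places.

5.82%

Ex-post: (1 + 0.1354)/(1 + 0.0730) − 1 = 5.8155%
So the realized real rate is 5.82%.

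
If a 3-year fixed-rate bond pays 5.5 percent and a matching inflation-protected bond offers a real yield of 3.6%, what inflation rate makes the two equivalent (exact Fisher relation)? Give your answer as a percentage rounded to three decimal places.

1.834%

(1 + π) = (1 + i)/(1 + r) = 1.05500 / 1.03600 = 1.018340
Break-even inflation = 1.018340 − 1 → 1.834%.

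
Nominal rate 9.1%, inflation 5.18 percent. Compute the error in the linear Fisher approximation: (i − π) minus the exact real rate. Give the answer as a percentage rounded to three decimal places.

Approximate: r ≈ 9.100% − 5.180% = 3.9200%
Exact: (1 + 0.0910)/(1 + 0.0518) − 1 = 3.7269%
Error = 3.9200% − 3.7269% = 0.1931% → 0.193%.

0.193%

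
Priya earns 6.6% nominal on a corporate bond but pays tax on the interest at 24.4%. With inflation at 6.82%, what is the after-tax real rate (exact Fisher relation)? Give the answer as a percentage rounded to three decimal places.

-1.714%

After-tax nominal return = 6.6% × (1 − 0.244) = 4.9896%.
1 + r = 1.049896 / 1.06820 = 0.9828646
After-tax real rate = 0.9828646 − 1 → -1.714%.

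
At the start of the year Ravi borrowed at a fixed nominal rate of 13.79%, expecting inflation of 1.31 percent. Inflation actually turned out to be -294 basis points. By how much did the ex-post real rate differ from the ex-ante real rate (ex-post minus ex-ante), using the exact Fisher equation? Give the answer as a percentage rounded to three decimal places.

Ex-ante: (1 + 0.1379)/(1 + 0.0131) − 1 = 12.3186%
Ex-post: (1 + 0.1379)/(1 − 0.0294) − 1 = 17.2368%
Difference (ex-post − ex-ante) = 4.9181% → 4.918%.

4.918%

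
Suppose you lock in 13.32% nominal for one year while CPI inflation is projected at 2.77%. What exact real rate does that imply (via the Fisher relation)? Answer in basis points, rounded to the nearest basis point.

1027 basis points

By the Fisher relation, 1 + r = (1 + i)/(1 + π).
1 + r = 1.13320 / 1.02770 = 1.102656
r = 1.102656 − 1 = 10.2656%, i.e. 1027 basis points.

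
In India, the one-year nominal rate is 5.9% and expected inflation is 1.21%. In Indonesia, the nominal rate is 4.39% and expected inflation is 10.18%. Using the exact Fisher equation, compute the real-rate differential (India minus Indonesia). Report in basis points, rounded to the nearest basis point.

989 basis points

India: (1 + 0.0590)/(1 + 0.0121) − 1 = 4.6339%
Indonesia: (1 + 0.0439)/(1 + 0.1018) − 1 = -5.2550%
Differential = 4.6339% − (-5.2550%) = 9.8890% → 989 basis points.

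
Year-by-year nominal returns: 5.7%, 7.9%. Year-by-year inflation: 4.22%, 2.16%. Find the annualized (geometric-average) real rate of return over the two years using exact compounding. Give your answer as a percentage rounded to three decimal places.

3.498%

Nominal growth factor = 1.0570 × 1.0790 = 1.14050300
Price-level growth factor = 1.0422 × 1.0216 = 1.06471152
Real growth factor = 1.14050300 / 1.06471152 = 1.07118499
Annualized real rate = 1.07118499^(1/2) − 1 = 3.4981% → 3.498%.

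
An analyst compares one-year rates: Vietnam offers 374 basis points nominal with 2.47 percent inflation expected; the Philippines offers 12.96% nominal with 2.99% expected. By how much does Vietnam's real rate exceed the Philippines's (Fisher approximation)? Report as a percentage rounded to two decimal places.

Vietnam: 3.74% − 2.47% = 1.270%
The Philippines: 12.96% − 2.99% = 9.970%
Differential = -8.700% → -8.70%.

-8.70%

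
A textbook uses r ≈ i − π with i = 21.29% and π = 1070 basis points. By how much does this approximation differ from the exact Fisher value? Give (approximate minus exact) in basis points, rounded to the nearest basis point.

Approximate: r ≈ 21.290% − 10.700% = 10.5900%
Exact: (1 + 0.2129)/(1 + 0.1070) − 1 = 9.5664%
Error = 10.5900% − 9.5664% = 1.0236% → 102 basis points.

102 basis points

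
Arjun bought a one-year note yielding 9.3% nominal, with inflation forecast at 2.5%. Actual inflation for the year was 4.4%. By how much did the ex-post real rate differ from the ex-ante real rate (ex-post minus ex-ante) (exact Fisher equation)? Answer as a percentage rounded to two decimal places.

-1.94%

Ex-ante: (1 + 0.0930)/(1 + 0.0250) − 1 = 6.6341%
Ex-post: (1 + 0.0930)/(1 + 0.0440) − 1 = 4.6935%
Difference (ex-post − ex-ante) = -1.9407% → -1.94%.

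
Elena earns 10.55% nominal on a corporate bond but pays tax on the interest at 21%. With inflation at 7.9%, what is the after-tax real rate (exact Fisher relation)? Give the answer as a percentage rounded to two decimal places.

0.40%

After-tax nominal return = 10.55% × (1 − 0.21) = 8.3345%.
1 + r = 1.083345 / 1.07900 = 1.004027
After-tax real rate = 1.004027 − 1 → 0.40%.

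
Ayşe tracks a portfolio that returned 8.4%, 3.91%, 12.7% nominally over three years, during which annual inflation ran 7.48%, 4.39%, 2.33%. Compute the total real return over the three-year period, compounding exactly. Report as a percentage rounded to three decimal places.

Nominal growth factor = 1.0840 × 1.0391 × 1.1270 = 1.269435
Price-level growth factor = 1.0748 × 1.0439 × 1.0233 = 1.148126
Real growth factor = 1.269435 / 1.148126 = 1.105659
Total real return = 1.105659 − 1 → 10.566%.

10.566%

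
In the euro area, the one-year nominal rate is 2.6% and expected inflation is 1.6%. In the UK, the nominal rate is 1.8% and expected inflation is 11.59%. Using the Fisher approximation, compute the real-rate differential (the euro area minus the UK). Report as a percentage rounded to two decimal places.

10.79%

The euro area: 2.6% − 1.6% = 1.000%
The UK: 1.8% − 11.59% = -9.790%
Differential = 10.790% → 10.79%.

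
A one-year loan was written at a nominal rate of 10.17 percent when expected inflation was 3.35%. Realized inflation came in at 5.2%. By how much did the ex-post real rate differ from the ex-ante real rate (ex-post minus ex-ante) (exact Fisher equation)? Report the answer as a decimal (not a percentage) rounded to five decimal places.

-0.01875

Ex-ante: (1 + 0.1017)/(1 + 0.0335) − 1 = 6.5989%
Ex-post: (1 + 0.1017)/(1 + 0.0520) − 1 = 4.7243%
Difference (ex-post − ex-ante) = -1.8746% → -0.01875.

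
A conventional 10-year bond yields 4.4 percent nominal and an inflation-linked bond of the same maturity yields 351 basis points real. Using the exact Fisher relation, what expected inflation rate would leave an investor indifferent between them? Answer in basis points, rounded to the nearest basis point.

(1 + π) = (1 + i)/(1 + r) = 1.04400 / 1.03510 = 1.008598
Break-even inflation = 1.008598 − 1 → 86 basis points.

86 basis points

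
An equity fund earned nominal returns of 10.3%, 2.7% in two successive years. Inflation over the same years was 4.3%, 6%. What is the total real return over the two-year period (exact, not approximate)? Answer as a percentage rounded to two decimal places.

2.46%

Compound the nominal returns: 1.1030 × 1.0270 = 1.132781.
Compound inflation: 1.0430 × 1.0600 = 1.105580.
Deflate: 1.132781 / 1.105580 = 1.024603.
Total real return = 1.024603 − 1 → 2.46%.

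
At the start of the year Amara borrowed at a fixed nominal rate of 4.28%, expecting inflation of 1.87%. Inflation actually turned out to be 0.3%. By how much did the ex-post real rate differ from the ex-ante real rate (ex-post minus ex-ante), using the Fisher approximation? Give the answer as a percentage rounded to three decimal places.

1.570%

Ex-ante: 4.28% − 1.87% = 2.410%
Ex-post: 4.28% − 0.3% = 3.980%
Difference (ex-post − ex-ante) = 1.5700% → 1.570%.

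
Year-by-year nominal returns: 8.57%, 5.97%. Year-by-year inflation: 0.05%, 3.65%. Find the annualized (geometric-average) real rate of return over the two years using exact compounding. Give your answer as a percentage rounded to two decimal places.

5.33%

Nominal growth factor = 1.0857 × 1.0597 = 1.15051629
Price-level growth factor = 1.0005 × 1.0365 = 1.03701825
Real growth factor = 1.15051629 / 1.03701825 = 1.10944652
Annualized real rate = 1.10944652^(1/2) − 1 = 5.3303% → 5.33%.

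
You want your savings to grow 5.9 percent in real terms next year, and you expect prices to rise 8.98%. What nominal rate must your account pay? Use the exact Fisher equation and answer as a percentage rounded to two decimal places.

15.41%

(1 + i) = (1 + r)(1 + π) = 1.05900 × 1.08980 = 1.1540982
i = 1.1540982 − 1, so the required nominal rate is 15.41%.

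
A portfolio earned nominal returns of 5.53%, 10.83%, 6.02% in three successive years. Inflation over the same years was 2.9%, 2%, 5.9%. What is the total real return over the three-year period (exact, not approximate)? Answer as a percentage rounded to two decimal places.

11.56%

Nominal growth factor = 1.0553 × 1.1083 × 1.0602 = 1.239998
Price-level growth factor = 1.0290 × 1.0200 × 1.0590 = 1.111505
Real growth factor = 1.239998 / 1.111505 = 1.115603
Total real return = 1.115603 − 1 → 11.56%.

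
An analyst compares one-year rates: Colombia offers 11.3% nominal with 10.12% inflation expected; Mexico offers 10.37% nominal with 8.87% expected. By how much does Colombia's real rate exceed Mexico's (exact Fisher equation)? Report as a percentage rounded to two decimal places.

Colombia: (1 + 0.1130)/(1 + 0.1012) − 1 = 1.0716%
Mexico: (1 + 0.1037)/(1 + 0.0887) − 1 = 1.3778%
Differential = 1.0716% − 1.3778% = -0.3062% → -0.31%.

-0.31%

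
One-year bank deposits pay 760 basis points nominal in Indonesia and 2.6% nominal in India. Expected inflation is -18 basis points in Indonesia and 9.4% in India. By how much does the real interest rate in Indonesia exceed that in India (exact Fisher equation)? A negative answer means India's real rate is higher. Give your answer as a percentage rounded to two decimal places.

Indonesia: (1 + 0.0760)/(1 − 0.0018) − 1 = 7.7940%
India: (1 + 0.0260)/(1 + 0.0940) − 1 = -6.2157%
Differential = 7.7940% − (-6.2157%) = 14.0098% → 14.01%.

14.01%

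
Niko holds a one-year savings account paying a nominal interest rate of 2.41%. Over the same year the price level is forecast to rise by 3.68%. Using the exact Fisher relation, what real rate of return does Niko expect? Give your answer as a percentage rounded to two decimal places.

By the Fisher relation, 1 + r = (1 + i)/(1 + π).
1 + r = 1.02410 / 1.03680 = 0.987751
r = 0.987751 − 1 = -1.2249%, i.e. -1.22%.

-1.22%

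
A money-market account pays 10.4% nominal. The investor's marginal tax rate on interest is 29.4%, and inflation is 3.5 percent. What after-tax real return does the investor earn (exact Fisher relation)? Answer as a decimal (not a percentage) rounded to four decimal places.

After-tax nominal return = 10.4% × (1 − 0.294) = 7.3424%.
1 + r = 1.073424 / 1.03500 = 1.037125
After-tax real rate = 1.037125 − 1 → 0.0371.

0.0371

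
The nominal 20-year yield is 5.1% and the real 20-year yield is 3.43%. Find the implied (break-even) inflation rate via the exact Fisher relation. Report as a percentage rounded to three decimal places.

(1 + π) = (1 + i)/(1 + r) = 1.05100 / 1.03430 = 1.016146
Break-even inflation = 1.016146 − 1 → 1.615%.

1.615%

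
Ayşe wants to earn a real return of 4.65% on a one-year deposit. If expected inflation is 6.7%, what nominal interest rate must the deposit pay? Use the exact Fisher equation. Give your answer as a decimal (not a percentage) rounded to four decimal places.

0.1166

(1 + i) = (1 + r)(1 + π) = 1.04650 × 1.06700 = 1.1166155
i = 1.1166155 − 1, so the required nominal rate is 0.1166.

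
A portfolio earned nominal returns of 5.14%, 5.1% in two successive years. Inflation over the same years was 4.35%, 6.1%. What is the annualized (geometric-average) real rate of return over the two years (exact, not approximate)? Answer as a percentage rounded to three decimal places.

Nominal growth factor = 1.0514 × 1.0510 = 1.10502140
Price-level growth factor = 1.0435 × 1.0610 = 1.10715350
Real growth factor = 1.10502140 / 1.10715350 = 0.99807425
Annualized real rate = 0.99807425^(1/2) − 1 = -0.0963% → -0.096%.

-0.096%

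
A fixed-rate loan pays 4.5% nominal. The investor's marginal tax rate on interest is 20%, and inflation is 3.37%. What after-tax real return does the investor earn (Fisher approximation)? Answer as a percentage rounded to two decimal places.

After-tax nominal return = 4.5% × (1 − 0.2) = 3.6000%.
r ≈ 3.6000% − 3.37% → 0.23%.

0.23%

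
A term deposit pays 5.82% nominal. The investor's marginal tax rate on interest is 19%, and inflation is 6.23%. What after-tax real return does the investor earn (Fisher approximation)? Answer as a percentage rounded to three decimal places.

-1.516%

After-tax nominal return = 5.82% × (1 − 0.19) = 4.7142%.
r ≈ 4.7142% − 6.23% → -1.516%.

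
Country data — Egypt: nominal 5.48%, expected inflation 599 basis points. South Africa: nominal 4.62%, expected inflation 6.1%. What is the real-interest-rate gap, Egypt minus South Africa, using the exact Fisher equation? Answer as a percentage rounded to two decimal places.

0.91%

Egypt: (1 + 0.0548)/(1 + 0.0599) − 1 = -0.4812%
South Africa: (1 + 0.0462)/(1 + 0.0610) − 1 = -1.3949%
Differential = -0.4812% − (-1.3949%) = 0.9137% → 0.91%.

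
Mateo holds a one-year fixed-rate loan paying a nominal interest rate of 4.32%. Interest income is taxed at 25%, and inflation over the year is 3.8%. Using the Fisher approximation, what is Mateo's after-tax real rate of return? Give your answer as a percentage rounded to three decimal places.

-0.560%

After-tax nominal return = 4.32% × (1 − 0.25) = 3.2400%.
r ≈ 3.2400% − 3.8% → -0.560%.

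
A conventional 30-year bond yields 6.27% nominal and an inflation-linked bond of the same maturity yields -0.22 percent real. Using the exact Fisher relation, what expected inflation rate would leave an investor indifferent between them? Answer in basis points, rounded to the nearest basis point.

(1 + π) = (1 + i)/(1 + r) = 1.06270 / 0.99780 = 1.065043
Break-even inflation = 1.065043 − 1 → 650 basis points.

650 basis points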